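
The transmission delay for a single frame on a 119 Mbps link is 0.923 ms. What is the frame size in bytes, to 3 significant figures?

L = R × t_tx = 119000000 b/s × 0.000923 s = 109837 bits.
In bytes: 109837 / 8 = 13700 bytes.

13700 bytes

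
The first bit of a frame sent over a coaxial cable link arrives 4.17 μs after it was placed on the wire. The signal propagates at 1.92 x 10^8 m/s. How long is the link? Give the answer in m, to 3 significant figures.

d = s × t_prop = 192000000 × 4.17e-06 = 801 m.

801 m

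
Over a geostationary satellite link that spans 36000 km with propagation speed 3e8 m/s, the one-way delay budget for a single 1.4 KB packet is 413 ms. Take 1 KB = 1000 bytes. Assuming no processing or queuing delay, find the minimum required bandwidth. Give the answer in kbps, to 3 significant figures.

L = 11200 bits.
Propagation delay = 36000000 / 300000000 = 120 ms.
Transmission budget = 413 − 120 = 293 ms.
R ≥ L / t_tx = 11200 bits / 0.293 s = 38.2 kbps.

38.2 kbps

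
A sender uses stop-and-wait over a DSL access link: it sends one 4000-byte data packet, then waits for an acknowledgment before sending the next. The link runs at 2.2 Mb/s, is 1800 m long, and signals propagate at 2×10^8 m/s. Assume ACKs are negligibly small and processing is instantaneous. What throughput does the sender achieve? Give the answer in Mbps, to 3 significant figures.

t_tx = L/R = 32000/2200000 = 0.0145455 s.
t_prop = 1800/200000000 = 9e-06 s; RTT = 1.8e-05 s.
Cycle = t_tx + RTT = 0.0145635 s.
Throughput = L / cycle = 32000 / 0.0145635 = 2.20 Mbps.

2.20 Mbps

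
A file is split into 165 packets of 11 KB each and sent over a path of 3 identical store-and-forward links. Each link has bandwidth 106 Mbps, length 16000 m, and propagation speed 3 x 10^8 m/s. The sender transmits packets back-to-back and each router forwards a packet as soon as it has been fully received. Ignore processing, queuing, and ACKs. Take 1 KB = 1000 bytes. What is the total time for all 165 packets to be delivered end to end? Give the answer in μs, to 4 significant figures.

Per-hop transmission t_tx = L/R = 88000/106000000 = 830.189 μs.
Per-hop propagation t_prop = 16000/300000000 = 53.3333 μs.
Pipeline fill: first packet needs 3·t_tx to clear all hops; remaining 164 packets each add one t_tx.
Total = (3+165-1)·t_tx + 3·t_prop = 167·830.189 + 3·53.3333 = 138800 μs.

138800 μs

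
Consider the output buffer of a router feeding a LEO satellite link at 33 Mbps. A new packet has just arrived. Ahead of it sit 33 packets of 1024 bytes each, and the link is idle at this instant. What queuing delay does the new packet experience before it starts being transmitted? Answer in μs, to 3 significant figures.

8190 μs

Each queued packet: L/R = 8192/33000000 = 248.242 μs.
33 queued → 8192 μs.
Queuing delay = 8190 μs.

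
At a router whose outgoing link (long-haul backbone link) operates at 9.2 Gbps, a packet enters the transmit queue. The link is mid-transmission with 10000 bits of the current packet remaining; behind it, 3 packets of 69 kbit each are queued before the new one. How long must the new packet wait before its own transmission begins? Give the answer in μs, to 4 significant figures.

Each queued packet: L/R = 69000/9200000000 = 7.5 μs.
3 queued → 22.5 μs.
Plus remaining 10000 bits of current packet: 1.08696 μs.
Queuing delay = 23.59 μs.

23.59 μs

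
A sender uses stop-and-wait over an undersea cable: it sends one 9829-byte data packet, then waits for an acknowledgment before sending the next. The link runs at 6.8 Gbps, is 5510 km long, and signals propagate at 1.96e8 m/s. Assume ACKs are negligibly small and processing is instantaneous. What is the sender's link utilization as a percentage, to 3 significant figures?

t_tx = L/R = 78632/6800000000 = 1.15635e-05 s.
t_prop = 5510000/196000000 = 0.0281122 s; RTT = 0.0562245 s.
Cycle = t_tx + RTT = 0.0562361 s.
Utilization = t_tx / cycle = 1.15635e-05/0.0562361 = 0.0206 %.

0.0206 %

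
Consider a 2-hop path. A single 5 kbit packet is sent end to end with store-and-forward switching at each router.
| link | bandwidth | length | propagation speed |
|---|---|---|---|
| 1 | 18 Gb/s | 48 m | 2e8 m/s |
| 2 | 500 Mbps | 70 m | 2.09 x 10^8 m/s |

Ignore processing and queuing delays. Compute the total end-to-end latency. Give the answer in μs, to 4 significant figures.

L = 5000 bits.
Transmission delays (L/R per hop): 0.277778, 10 μs; sum = 10.2778 μs.
Propagation delays (d/s per hop): 0.24, 0.334928 μs; sum = 0.574928 μs.
End-to-end = 10.85 μs.

10.85 μs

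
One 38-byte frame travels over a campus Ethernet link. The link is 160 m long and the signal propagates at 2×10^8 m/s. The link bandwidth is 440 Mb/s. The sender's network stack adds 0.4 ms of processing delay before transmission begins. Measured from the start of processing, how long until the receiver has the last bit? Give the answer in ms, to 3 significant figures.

L = 38 × 8 = 304 bits.
Transmission delay = L/R = 304 / 440000000 = 0.000690909 ms.
Propagation delay = d/s = 160 m / 200000000 m/s = 0.0008 ms.
Plus processing delay 0.4 ms = 0.4 ms.
Total = 0.401 ms.

0.401 ms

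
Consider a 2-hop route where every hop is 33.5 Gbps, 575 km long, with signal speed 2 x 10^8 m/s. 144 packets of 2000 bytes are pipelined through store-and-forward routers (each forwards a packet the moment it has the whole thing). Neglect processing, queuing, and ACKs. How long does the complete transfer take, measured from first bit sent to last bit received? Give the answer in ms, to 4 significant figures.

5.819 ms

Per-hop transmission t_tx = L/R = 16000/33500000000 = 0.000477612 ms.
Per-hop propagation t_prop = 575000/200000000 = 2.875 ms.
Pipeline fill: first packet needs 2·t_tx to clear all hops; remaining 143 packets each add one t_tx.
Total = (2+144-1)·t_tx + 2·t_prop = 145·0.000477612 + 2·2.875 = 5.819 ms.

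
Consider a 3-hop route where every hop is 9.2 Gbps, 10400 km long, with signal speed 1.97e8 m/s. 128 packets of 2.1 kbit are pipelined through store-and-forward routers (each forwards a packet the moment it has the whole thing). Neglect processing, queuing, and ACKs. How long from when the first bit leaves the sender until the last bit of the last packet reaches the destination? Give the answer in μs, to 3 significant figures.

Per-hop transmission t_tx = L/R = 2100/9200000000 = 0.228261 μs.
Per-hop propagation t_prop = 10400000/197000000 = 52791.9 μs.
Pipeline fill: first packet needs 3·t_tx to clear all hops; remaining 127 packets each add one t_tx.
Total = (3+128-1)·t_tx + 3·t_prop = 130·0.228261 + 3·52791.9 = 158000 μs.

158000 μs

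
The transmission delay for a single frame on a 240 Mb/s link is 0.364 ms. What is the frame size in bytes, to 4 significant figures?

L = R × t_tx = 240000000 b/s × 0.000364 s = 87360 bits.
In bytes: 87360 / 8 = 10920 bytes.

10920 bytes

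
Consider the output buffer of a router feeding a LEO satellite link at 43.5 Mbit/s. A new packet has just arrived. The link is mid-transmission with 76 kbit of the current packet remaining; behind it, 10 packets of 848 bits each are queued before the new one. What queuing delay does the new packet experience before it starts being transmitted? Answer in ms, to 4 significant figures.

Each queued packet: L/R = 848/43500000 = 0.0194943 ms.
10 queued → 0.194943 ms.
Plus remaining 76000 bits of current packet: 1.74713 ms.
Queuing delay = 1.942 ms.

1.942 ms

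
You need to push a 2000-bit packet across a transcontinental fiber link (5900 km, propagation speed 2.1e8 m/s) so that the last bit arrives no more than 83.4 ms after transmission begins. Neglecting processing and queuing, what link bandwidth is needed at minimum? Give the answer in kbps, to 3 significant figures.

36.2 kbps

Propagation delay = 5900000 / 210000000 = 28.0952 ms.
Transmission budget = 83.4 − 28.0952 = 55.3048 ms.
R ≥ L / t_tx = 2000 bits / 0.0553048 s = 36.2 kbps.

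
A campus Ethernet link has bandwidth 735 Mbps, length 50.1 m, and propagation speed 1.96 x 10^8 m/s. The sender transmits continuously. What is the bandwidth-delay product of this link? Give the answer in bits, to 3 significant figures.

188 bits

Propagation delay = 50.1 / 196000000 = 2.55612e-07 s.
BDP = R × t_prop = 735000000 × 2.55612e-07 = 187.875 bits.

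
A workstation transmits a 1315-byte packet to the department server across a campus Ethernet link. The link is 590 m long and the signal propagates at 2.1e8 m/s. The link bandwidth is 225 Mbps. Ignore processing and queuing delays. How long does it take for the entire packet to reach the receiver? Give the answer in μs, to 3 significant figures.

L = 1315 × 8 = 10520 bits.
Transmission delay = L/R = 10520 / 225000000 = 46.7556 μs.
Propagation delay = d/s = 590 m / 210000000 m/s = 2.80952 μs.
Total = 49.6 μs.

49.6 μs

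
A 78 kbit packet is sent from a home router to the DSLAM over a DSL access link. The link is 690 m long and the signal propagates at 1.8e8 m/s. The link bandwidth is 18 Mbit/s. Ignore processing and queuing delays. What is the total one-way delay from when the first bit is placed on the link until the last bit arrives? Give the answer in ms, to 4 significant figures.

L = 78000 bits.
Transmission delay = L/R = 78000 / 18000000 = 4.33333 ms.
Propagation delay = d/s = 690 m / 180000000 m/s = 0.00383333 ms.
Total = 4.337 ms.

4.337 ms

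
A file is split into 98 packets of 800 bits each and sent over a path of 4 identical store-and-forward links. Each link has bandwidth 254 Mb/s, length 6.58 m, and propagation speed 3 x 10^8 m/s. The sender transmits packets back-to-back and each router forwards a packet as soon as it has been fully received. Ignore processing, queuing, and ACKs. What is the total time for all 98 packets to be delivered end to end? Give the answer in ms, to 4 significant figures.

Per-hop transmission t_tx = L/R = 800/254000000 = 0.00314961 ms.
Per-hop propagation t_prop = 6.58/300000000 = 2.19333e-05 ms.
Pipeline fill: first packet needs 4·t_tx to clear all hops; remaining 97 packets each add one t_tx.
Total = (4+98-1)·t_tx + 4·t_prop = 101·0.00314961 + 4·2.19333e-05 = 0.3182 ms.

0.3182 ms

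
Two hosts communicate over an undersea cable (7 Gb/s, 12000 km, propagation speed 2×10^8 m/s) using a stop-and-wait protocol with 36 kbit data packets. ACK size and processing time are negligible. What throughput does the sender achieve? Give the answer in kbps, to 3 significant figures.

300 kbps

t_tx = L/R = 36000/7000000000 = 5.14286e-06 s.
t_prop = 12000000/200000000 = 0.06 s; RTT = 0.12 s.
Cycle = t_tx + RTT = 0.120005 s.
Throughput = L / cycle = 36000 / 0.120005 = 300 kbps.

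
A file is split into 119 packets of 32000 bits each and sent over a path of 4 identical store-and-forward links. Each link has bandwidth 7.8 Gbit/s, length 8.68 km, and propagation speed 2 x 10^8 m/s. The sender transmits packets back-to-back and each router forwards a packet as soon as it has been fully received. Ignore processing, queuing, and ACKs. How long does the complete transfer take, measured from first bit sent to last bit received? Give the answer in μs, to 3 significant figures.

674 μs

Per-hop transmission t_tx = L/R = 32000/7800000000 = 4.10256 μs.
Per-hop propagation t_prop = 8680/200000000 = 43.4 μs.
Pipeline fill: first packet needs 4·t_tx to clear all hops; remaining 118 packets each add one t_tx.
Total = (4+119-1)·t_tx + 4·t_prop = 122·4.10256 + 4·43.4 = 674 μs.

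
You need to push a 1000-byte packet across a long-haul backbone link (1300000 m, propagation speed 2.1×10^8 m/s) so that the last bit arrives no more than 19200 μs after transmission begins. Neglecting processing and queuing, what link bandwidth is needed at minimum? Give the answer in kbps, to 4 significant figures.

L = 8000 bits.
Propagation delay = 1300000 / 210000000 = 6190.48 μs.
Transmission budget = 19200 − 6190.48 = 13009.5 μs.
R ≥ L / t_tx = 8000 bits / 0.0130095 s = 614.9 kbps.

614.9 kbps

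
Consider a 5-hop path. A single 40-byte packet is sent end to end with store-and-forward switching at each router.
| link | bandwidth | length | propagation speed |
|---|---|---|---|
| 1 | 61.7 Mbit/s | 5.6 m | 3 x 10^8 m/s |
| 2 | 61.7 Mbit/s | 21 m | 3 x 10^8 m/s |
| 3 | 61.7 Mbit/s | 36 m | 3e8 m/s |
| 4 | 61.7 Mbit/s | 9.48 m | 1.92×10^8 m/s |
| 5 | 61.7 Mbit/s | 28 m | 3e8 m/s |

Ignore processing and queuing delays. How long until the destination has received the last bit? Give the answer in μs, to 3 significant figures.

L = 40 × 8 = 320 bits.
Transmission delay per hop = L/R = 320/61700000 = 5.18639 μs; 5 hops → 25.9319 μs.
Propagation delays (d/s per hop): 0.0186667, 0.07, 0.12, 0.049375, 0.0933333 μs; sum = 0.351375 μs.
End-to-end = 26.3 μs.

26.3 μs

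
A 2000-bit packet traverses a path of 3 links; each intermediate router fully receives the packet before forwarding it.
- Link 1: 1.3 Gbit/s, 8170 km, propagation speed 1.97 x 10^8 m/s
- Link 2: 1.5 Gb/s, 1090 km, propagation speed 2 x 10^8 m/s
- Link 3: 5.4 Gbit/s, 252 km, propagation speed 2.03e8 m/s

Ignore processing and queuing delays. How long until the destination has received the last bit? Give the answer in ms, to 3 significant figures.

48.2 ms

Transmission delays (L/R per hop): 0.00153846, 0.00133333, 0.00037037 ms; sum = 0.00324217 ms.
Propagation delays (d/s per hop): 41.4721, 5.45, 1.24138 ms; sum = 48.1635 ms.
End-to-end = 48.2 ms.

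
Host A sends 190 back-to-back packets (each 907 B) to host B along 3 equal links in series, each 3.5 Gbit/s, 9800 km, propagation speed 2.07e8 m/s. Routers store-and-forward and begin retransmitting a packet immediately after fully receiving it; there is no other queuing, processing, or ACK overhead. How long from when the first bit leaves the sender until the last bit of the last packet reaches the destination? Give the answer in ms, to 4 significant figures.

142.4 ms

Per-hop transmission t_tx = L/R = 7256/3500000000 = 0.00207314 ms.
Per-hop propagation t_prop = 9800000/2.07e+08 = 47.343 ms.
Pipeline fill: first packet needs 3·t_tx to clear all hops; remaining 189 packets each add one t_tx.
Total = (3+190-1)·t_tx + 3·t_prop = 192·0.00207314 + 3·47.343 = 142.4 ms.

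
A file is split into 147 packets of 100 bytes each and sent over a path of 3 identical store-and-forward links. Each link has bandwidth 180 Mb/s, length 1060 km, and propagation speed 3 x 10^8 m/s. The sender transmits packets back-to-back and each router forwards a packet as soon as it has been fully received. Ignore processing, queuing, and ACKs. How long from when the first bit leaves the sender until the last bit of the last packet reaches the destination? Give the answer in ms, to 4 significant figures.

Per-hop transmission t_tx = L/R = 800/180000000 = 0.00444444 ms.
Per-hop propagation t_prop = 1060000/300000000 = 3.53333 ms.
Pipeline fill: first packet needs 3·t_tx to clear all hops; remaining 146 packets each add one t_tx.
Total = (3+147-1)·t_tx + 3·t_prop = 149·0.00444444 + 3·3.53333 = 11.26 ms.

11.26 ms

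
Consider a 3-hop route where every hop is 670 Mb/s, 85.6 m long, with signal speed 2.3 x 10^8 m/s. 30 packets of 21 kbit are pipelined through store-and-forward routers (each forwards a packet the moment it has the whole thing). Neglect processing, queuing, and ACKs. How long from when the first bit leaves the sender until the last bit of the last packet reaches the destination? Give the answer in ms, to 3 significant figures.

Per-hop transmission t_tx = L/R = 21000/670000000 = 0.0313433 ms.
Per-hop propagation t_prop = 85.6/2.3e+08 = 0.000372174 ms.
Pipeline fill: first packet needs 3·t_tx to clear all hops; remaining 29 packets each add one t_tx.
Total = (3+30-1)·t_tx + 3·t_prop = 32·0.0313433 + 3·0.000372174 = 1.00 ms.

1.00 ms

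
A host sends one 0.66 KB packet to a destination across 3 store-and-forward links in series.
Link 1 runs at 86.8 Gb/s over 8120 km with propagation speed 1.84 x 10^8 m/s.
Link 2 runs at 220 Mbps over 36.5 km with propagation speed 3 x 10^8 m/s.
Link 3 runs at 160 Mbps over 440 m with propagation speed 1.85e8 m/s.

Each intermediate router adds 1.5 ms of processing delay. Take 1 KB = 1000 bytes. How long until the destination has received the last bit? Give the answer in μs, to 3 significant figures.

L = 5280 bits.
Transmission delays (L/R per hop): 0.0608295, 24, 33 μs; sum = 57.0608 μs.
Propagation delays (d/s per hop): 44130.4, 121.667, 2.37838 μs; sum = 44254.5 μs.
Processing at 2 router(s): 2 × 1.5 ms = 3000 μs.
End-to-end = 47300 μs.

47300 μs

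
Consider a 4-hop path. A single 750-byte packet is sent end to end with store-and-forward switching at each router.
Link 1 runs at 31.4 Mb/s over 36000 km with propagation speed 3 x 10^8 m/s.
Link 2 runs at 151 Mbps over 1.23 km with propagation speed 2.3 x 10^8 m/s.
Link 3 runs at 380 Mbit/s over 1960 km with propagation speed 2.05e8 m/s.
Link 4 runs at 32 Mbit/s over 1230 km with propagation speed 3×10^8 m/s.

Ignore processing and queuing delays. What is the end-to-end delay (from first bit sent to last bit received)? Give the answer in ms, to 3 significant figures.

L = 750 × 8 = 6000 bits.
Transmission delays (L/R per hop): 0.191083, 0.0397351, 0.0157895, 0.1875 ms; sum = 0.434107 ms.
Propagation delays (d/s per hop): 120, 0.00534783, 9.56098, 4.1 ms; sum = 133.666 ms.
End-to-end = 134 ms.

134 ms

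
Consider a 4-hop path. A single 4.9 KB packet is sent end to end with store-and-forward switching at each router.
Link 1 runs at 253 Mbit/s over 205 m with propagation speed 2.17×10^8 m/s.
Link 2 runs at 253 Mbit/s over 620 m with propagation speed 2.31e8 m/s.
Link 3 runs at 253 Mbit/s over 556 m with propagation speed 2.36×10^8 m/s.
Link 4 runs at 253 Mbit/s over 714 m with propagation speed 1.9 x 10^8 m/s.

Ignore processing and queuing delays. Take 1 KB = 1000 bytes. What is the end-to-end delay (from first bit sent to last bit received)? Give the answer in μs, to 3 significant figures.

L = 39200 bits.
Transmission delay per hop = L/R = 39200/253000000 = 154.941 μs; 4 hops → 619.763 μs.
Propagation delays (d/s per hop): 0.9447, 2.68398, 2.35593, 3.75789 μs; sum = 9.74251 μs.
End-to-end = 630 μs.

630 μs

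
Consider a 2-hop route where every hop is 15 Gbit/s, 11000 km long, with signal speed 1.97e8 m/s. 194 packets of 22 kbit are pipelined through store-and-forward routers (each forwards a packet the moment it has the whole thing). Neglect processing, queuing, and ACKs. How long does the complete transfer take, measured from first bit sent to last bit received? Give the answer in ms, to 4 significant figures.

Per-hop transmission t_tx = L/R = 22000/15000000000 = 0.00146667 ms.
Per-hop propagation t_prop = 11000000/197000000 = 55.8376 ms.
Pipeline fill: first packet needs 2·t_tx to clear all hops; remaining 193 packets each add one t_tx.
Total = (2+194-1)·t_tx + 2·t_prop = 195·0.00146667 + 2·55.8376 = 112.0 ms.

112.0 ms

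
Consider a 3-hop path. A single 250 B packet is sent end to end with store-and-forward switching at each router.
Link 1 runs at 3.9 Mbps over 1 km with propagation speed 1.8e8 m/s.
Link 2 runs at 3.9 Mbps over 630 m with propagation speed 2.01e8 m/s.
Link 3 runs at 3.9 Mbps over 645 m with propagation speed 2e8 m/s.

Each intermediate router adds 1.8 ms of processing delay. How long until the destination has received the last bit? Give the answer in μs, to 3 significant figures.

L = 250 × 8 = 2000 bits.
Transmission delay per hop = L/R = 2000/3900000 = 512.821 μs; 3 hops → 1538.46 μs.
Propagation delays (d/s per hop): 5.55556, 3.13433, 3.225 μs; sum = 11.9149 μs.
Processing at 2 router(s): 2 × 1.8 ms = 3600 μs.
End-to-end = 5150 μs.

5150 μs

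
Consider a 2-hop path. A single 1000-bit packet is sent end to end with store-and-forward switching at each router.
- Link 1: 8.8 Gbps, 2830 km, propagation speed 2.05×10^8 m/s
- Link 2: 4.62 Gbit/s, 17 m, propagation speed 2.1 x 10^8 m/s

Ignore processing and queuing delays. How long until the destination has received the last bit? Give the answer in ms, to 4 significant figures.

Transmission delays (L/R per hop): 0.000113636, 0.00021645 ms; sum = 0.000330087 ms.
Propagation delays (d/s per hop): 13.8049, 8.09524e-05 ms; sum = 13.805 ms.
End-to-end = 13.81 ms.

13.81 ms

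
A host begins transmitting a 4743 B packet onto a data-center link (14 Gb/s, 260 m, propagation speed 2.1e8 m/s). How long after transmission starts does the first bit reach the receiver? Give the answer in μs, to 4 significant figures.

1.238 μs

First bit experiences only propagation delay: d/s = 260/210000000 = 1.238 μs.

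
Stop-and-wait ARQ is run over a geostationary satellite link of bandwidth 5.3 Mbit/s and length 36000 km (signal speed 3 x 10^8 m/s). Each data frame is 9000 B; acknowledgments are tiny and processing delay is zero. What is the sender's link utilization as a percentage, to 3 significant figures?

t_tx = L/R = 72000/5300000 = 0.0135849 s.
t_prop = 36000000/300000000 = 0.12 s; RTT = 0.24 s.
Cycle = t_tx + RTT = 0.253585 s.
Utilization = t_tx / cycle = 0.0135849/0.253585 = 5.36 %.

5.36 %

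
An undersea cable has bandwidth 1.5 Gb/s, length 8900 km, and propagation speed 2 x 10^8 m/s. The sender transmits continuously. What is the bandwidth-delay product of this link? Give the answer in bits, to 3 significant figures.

Propagation delay = 8900000 / 200000000 = 0.0445 s.
BDP = R × t_prop = 1500000000 × 0.0445 = 66750000 bits.

66800000 bits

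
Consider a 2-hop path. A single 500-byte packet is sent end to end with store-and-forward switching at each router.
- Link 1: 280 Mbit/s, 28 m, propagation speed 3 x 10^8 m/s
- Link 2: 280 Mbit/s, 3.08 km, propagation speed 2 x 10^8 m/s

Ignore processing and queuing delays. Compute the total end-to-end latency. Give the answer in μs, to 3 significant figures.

44.1 μs

L = 500 × 8 = 4000 bits.
Transmission delay per hop = L/R = 4000/280000000 = 14.2857 μs; 2 hops → 28.5714 μs.
Propagation delays (d/s per hop): 0.0933333, 15.4 μs; sum = 15.4933 μs.
End-to-end = 44.1 μs.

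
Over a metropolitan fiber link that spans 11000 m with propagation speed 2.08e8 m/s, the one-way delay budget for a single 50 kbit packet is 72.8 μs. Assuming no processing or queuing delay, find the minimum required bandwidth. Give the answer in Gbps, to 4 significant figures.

Propagation delay = 11000 / 208000000 = 52.8846 μs.
Transmission budget = 72.8 − 52.8846 = 19.9154 μs.
R ≥ L / t_tx = 50000 bits / 1.99154e-05 s = 2.511 Gbps.

2.511 Gbps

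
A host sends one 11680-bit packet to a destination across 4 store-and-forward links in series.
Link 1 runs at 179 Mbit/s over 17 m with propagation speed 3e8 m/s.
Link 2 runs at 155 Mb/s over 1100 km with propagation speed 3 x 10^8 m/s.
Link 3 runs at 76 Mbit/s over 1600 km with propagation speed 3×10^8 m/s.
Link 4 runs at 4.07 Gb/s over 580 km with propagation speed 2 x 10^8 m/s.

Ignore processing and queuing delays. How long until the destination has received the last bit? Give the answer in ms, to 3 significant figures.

Transmission delays (L/R per hop): 0.0652514, 0.0753548, 0.153684, 0.00286978 ms; sum = 0.29716 ms.
Propagation delays (d/s per hop): 5.66667e-05, 3.66667, 5.33333, 2.9 ms; sum = 11.9001 ms.
End-to-end = 12.2 ms.

12.2 ms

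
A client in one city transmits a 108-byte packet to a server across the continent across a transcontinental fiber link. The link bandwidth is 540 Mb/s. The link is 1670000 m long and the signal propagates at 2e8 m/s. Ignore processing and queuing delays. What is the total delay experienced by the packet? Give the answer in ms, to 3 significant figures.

L = 108 × 8 = 864 bits.
Transmission delay = L/R = 864 / 540000000 = 0.0016 ms.
Propagation delay = d/s = 1670000 m / 200000000 m/s = 8.35 ms.
Total = 8.35 ms.

8.35 ms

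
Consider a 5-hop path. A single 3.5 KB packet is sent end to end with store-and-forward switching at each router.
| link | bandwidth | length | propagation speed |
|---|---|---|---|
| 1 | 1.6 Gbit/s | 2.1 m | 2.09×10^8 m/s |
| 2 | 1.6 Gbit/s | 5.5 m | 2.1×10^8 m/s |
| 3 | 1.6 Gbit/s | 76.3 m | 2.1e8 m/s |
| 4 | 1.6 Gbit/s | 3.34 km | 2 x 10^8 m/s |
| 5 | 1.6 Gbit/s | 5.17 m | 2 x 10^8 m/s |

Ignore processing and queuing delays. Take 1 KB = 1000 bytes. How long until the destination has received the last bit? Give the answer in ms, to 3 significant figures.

0.105 ms

L = 28000 bits.
Transmission delay per hop = L/R = 28000/1600000000 = 0.0175 ms; 5 hops → 0.0875 ms.
Propagation delays (d/s per hop): 1.00478e-05, 2.61905e-05, 0.000363333, 0.0167, 2.585e-05 ms; sum = 0.0171254 ms.
End-to-end = 0.105 ms.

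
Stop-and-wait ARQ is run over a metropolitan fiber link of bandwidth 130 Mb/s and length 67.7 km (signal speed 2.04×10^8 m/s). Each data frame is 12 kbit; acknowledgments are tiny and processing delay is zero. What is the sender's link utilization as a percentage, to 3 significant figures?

12.2 %

t_tx = L/R = 12000/130000000 = 9.23077e-05 s.
t_prop = 67700/204000000 = 0.000331863 s; RTT = 0.000663725 s.
Cycle = t_tx + RTT = 0.000756033 s.
Utilization = t_tx / cycle = 9.23077e-05/0.000756033 = 12.2 %.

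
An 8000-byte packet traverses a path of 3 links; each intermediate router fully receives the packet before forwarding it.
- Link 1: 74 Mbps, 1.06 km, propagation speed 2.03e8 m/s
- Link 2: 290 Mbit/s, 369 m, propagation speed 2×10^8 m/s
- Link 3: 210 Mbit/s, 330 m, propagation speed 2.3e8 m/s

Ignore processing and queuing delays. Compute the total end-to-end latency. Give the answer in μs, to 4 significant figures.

L = 8000 × 8 = 64000 bits.
Transmission delays (L/R per hop): 864.865, 220.69, 304.762 μs; sum = 1390.32 μs.
Propagation delays (d/s per hop): 5.22167, 1.845, 1.43478 μs; sum = 8.50146 μs.
End-to-end = 1399 μs.

1399 μs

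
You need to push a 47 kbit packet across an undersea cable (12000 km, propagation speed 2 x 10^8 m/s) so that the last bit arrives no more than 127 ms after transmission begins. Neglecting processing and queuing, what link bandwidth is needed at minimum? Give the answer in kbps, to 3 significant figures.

701 kbps

Propagation delay = 12000000 / 200000000 = 60 ms.
Transmission budget = 127 − 60 = 67 ms.
R ≥ L / t_tx = 47000 bits / 0.067 s = 701 kbps.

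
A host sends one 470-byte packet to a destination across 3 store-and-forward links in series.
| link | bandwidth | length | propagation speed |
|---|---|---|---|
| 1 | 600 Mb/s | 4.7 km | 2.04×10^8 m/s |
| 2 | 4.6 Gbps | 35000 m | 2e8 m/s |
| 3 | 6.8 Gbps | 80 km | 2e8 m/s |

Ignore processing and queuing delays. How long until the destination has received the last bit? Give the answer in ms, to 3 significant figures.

L = 470 × 8 = 3760 bits.
Transmission delays (L/R per hop): 0.00626667, 0.000817391, 0.000552941 ms; sum = 0.007637 ms.
Propagation delays (d/s per hop): 0.0230392, 0.175, 0.4 ms; sum = 0.598039 ms.
End-to-end = 0.606 ms.

0.606 ms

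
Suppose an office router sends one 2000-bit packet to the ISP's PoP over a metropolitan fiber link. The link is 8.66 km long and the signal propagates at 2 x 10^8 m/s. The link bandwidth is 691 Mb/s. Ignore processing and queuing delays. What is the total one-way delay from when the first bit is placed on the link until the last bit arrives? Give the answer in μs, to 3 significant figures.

46.2 μs

Transmission delay = L/R = 2000 / 691000000 = 2.89436 μs.
Propagation delay = d/s = 8660 m / 200000000 m/s = 43.3 μs.
Total = 46.2 μs.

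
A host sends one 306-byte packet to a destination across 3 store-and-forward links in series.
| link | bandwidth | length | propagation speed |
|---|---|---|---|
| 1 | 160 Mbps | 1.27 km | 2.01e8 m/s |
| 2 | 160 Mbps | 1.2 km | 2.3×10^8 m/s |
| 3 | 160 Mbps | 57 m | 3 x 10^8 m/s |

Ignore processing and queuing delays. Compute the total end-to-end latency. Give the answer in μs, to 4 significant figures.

57.63 μs

L = 306 × 8 = 2448 bits.
Transmission delay per hop = L/R = 2448/160000000 = 15.3 μs; 3 hops → 45.9 μs.
Propagation delays (d/s per hop): 6.31841, 5.21739, 0.19 μs; sum = 11.7258 μs.
End-to-end = 57.63 μs.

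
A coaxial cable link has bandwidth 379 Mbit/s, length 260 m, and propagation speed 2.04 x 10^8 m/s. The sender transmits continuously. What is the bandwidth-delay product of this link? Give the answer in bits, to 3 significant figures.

Propagation delay = 260 / 204000000 = 1.27451e-06 s.
BDP = R × t_prop = 379000000 × 1.27451e-06 = 483.039 bits.

483 bits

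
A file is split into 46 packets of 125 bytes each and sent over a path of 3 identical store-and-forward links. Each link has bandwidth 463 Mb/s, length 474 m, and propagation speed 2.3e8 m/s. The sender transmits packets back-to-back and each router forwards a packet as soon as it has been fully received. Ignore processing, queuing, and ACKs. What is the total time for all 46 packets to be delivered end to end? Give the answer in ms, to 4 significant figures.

Per-hop transmission t_tx = L/R = 1000/463000000 = 0.00215983 ms.
Per-hop propagation t_prop = 474/2.3e+08 = 0.00206087 ms.
Pipeline fill: first packet needs 3·t_tx to clear all hops; remaining 45 packets each add one t_tx.
Total = (3+46-1)·t_tx + 3·t_prop = 48·0.00215983 + 3·0.00206087 = 0.1099 ms.

0.1099 ms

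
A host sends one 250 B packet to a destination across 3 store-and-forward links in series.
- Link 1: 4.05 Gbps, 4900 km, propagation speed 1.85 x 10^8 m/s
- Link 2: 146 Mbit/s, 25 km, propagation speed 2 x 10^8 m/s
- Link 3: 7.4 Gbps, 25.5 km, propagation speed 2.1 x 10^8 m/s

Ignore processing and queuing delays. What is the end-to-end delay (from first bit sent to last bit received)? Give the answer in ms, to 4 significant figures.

L = 250 × 8 = 2000 bits.
Transmission delays (L/R per hop): 0.000493827, 0.0136986, 0.00027027 ms; sum = 0.0144627 ms.
Propagation delays (d/s per hop): 26.4865, 0.125, 0.121429 ms; sum = 26.7329 ms.
End-to-end = 26.75 ms.

26.75 ms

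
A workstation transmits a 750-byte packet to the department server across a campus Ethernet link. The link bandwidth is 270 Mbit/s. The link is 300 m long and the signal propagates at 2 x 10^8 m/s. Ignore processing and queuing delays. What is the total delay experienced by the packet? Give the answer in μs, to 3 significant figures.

23.7 μs

L = 750 × 8 = 6000 bits.
Transmission delay = L/R = 6000 / 270000000 = 22.2222 μs.
Propagation delay = d/s = 300 m / 200000000 m/s = 1.5 μs.
Total = 23.7 μs.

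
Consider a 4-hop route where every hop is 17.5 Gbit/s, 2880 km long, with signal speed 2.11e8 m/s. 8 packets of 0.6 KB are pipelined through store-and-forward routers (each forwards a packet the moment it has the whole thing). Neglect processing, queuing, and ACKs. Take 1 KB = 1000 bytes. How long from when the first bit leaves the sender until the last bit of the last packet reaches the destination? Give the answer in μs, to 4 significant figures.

54600 μs

Per-hop transmission t_tx = L/R = 4800/17500000000 = 0.274286 μs.
Per-hop propagation t_prop = 2880000/211000000 = 13649.3 μs.
Pipeline fill: first packet needs 4·t_tx to clear all hops; remaining 7 packets each add one t_tx.
Total = (4+8-1)·t_tx + 4·t_prop = 11·0.274286 + 4·13649.3 = 54600 μs.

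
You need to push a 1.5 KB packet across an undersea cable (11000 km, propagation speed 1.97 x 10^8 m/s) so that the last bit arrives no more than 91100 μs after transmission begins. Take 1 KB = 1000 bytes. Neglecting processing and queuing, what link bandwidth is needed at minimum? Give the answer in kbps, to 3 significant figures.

L = 12000 bits.
Propagation delay = 11000000 / 197000000 = 55837.6 μs.
Transmission budget = 91100 − 55837.6 = 35262.4 μs.
R ≥ L / t_tx = 12000 bits / 0.0352624 s = 340 kbps.

340 kbps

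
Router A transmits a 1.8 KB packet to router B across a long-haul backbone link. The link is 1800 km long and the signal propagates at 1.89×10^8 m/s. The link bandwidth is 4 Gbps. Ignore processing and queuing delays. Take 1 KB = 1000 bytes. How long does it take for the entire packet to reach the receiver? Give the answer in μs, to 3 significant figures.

L = 14400 bits.
Transmission delay = L/R = 14400 / 4000000000 = 3.6 μs.
Propagation delay = d/s = 1800000 m / 189000000 m/s = 9523.81 μs.
Total = 9530 μs.

9530 μs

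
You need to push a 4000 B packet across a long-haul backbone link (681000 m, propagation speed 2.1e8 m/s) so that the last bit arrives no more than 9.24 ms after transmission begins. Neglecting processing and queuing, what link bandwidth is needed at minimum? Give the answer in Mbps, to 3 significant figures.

L = 32000 bits.
Propagation delay = 681000 / 210000000 = 3.24286 ms.
Transmission budget = 9.24 − 3.24286 = 5.99714 ms.
R ≥ L / t_tx = 32000 bits / 0.00599714 s = 5.34 Mbps.

5.34 Mbps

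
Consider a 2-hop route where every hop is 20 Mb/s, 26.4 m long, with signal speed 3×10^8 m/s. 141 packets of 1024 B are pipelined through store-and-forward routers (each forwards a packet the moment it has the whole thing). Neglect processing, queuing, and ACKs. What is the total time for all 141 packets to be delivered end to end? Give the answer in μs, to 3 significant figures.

58200 μs

Per-hop transmission t_tx = L/R = 8192/20000000 = 409.6 μs.
Per-hop propagation t_prop = 26.4/300000000 = 0.088 μs.
Pipeline fill: first packet needs 2·t_tx to clear all hops; remaining 140 packets each add one t_tx.
Total = (2+141-1)·t_tx + 2·t_prop = 142·409.6 + 2·0.088 = 58200 μs.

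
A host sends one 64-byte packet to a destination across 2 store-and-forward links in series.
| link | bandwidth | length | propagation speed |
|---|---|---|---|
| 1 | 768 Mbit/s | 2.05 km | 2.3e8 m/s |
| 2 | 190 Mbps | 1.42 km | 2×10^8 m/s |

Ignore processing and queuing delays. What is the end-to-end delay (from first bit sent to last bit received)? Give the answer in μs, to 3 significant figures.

19.4 μs

L = 64 × 8 = 512 bits.
Transmission delays (L/R per hop): 0.666667, 2.69474 μs; sum = 3.3614 μs.
Propagation delays (d/s per hop): 8.91304, 7.1 μs; sum = 16.013 μs.
End-to-end = 19.4 μs.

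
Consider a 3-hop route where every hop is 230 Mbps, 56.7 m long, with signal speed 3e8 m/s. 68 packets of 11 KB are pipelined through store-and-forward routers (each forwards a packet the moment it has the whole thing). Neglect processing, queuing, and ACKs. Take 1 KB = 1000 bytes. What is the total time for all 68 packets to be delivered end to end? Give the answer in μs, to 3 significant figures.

26800 μs

Per-hop transmission t_tx = L/R = 88000/230000000 = 382.609 μs.
Per-hop propagation t_prop = 56.7/300000000 = 0.189 μs.
Pipeline fill: first packet needs 3·t_tx to clear all hops; remaining 67 packets each add one t_tx.
Total = (3+68-1)·t_tx + 3·t_prop = 70·382.609 + 3·0.189 = 26800 μs.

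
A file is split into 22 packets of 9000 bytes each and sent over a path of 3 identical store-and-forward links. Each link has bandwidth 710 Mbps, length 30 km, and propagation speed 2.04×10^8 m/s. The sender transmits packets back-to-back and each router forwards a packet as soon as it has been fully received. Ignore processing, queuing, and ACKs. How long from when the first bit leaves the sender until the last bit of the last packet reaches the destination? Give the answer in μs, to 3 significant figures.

2870 μs

Per-hop transmission t_tx = L/R = 72000/710000000 = 101.408 μs.
Per-hop propagation t_prop = 30000/204000000 = 147.059 μs.
Pipeline fill: first packet needs 3·t_tx to clear all hops; remaining 21 packets each add one t_tx.
Total = (3+22-1)·t_tx + 3·t_prop = 24·101.408 + 3·147.059 = 2870 μs.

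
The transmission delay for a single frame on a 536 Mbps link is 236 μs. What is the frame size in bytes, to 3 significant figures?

L = R × t_tx = 536000000 b/s × 0.000236 s = 126496 bits.
In bytes: 126496 / 8 = 15800 bytes.

15800 bytes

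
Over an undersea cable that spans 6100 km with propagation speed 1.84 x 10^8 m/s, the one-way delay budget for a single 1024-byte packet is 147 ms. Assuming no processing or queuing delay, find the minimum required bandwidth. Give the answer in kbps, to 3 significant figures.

L = 8192 bits.
Propagation delay = 6100000 / 184000000 = 33.1522 ms.
Transmission budget = 147 − 33.1522 = 113.848 ms.
R ≥ L / t_tx = 8192 bits / 0.113848 s = 72.0 kbps.

72.0 kbps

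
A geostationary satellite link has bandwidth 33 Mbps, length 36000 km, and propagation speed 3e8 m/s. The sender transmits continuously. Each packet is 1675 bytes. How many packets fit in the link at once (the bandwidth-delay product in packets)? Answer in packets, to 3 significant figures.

296 packets

Propagation delay = 36000000 / 300000000 = 0.12 s.
BDP = R × t_prop = 33000000 × 0.12 = 3960000 bits.
In packets of 13400 bits: 296 packets.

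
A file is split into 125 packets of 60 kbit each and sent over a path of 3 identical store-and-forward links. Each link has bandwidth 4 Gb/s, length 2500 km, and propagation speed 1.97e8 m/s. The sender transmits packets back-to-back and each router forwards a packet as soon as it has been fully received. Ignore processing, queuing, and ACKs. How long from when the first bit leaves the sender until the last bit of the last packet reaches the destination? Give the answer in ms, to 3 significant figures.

40.0 ms

Per-hop transmission t_tx = L/R = 60000/4000000000 = 0.015 ms.
Per-hop propagation t_prop = 2500000/197000000 = 12.6904 ms.
Pipeline fill: first packet needs 3·t_tx to clear all hops; remaining 124 packets each add one t_tx.
Total = (3+125-1)·t_tx + 3·t_prop = 127·0.015 + 3·12.6904 = 40.0 ms.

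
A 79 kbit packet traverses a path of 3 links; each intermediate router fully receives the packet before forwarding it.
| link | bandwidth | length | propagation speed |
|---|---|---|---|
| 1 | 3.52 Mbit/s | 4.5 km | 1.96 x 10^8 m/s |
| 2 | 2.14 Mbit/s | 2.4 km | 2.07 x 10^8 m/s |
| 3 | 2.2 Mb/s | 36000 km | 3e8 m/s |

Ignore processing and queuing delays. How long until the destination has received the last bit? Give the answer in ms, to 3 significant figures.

215 ms

L = 79000 bits.
Transmission delays (L/R per hop): 22.4432, 36.9159, 35.9091 ms; sum = 95.2682 ms.
Propagation delays (d/s per hop): 0.0229592, 0.0115942, 120 ms; sum = 120.035 ms.
End-to-end = 215 ms.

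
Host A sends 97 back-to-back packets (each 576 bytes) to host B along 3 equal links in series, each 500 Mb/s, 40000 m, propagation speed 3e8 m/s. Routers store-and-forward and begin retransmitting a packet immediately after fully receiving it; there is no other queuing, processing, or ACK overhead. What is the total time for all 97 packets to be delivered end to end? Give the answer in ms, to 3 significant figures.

1.31 ms

Per-hop transmission t_tx = L/R = 4608/500000000 = 0.009216 ms.
Per-hop propagation t_prop = 40000/300000000 = 0.133333 ms.
Pipeline fill: first packet needs 3·t_tx to clear all hops; remaining 96 packets each add one t_tx.
Total = (3+97-1)·t_tx + 3·t_prop = 99·0.009216 + 3·0.133333 = 1.31 ms.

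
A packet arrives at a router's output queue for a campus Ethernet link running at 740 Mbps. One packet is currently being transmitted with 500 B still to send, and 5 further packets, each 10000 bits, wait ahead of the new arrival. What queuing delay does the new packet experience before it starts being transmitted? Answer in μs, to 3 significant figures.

Each queued packet: L/R = 10000/740000000 = 13.5135 μs.
5 queued → 67.5676 μs.
Plus remaining 4000 bits of current packet: 5.40541 μs.
Queuing delay = 73.0 μs.

73.0 μs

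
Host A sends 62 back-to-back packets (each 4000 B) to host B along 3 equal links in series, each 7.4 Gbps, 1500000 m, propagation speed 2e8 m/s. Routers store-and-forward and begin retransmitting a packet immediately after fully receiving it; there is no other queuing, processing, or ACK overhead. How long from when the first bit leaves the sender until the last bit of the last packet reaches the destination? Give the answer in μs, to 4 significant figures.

Per-hop transmission t_tx = L/R = 32000/7400000000 = 4.32432 μs.
Per-hop propagation t_prop = 1500000/200000000 = 7500 μs.
Pipeline fill: first packet needs 3·t_tx to clear all hops; remaining 61 packets each add one t_tx.
Total = (3+62-1)·t_tx + 3·t_prop = 64·4.32432 + 3·7500 = 22780 μs.

22780 μs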